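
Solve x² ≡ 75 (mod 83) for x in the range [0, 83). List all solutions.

Since 83 ≡ 3 (mod 4), a square root of 75 is 75^((83+1)/4) = 75^21 mod 83.
Repeated squaring: 75^2≡64, 75^4≡29, 75^8≡11, 75^16≡38 (mod 83).
75^21 = 75^(16+4+1) ≡ 65 (mod 83).
Check: 65² = 4225 ≡ 75 (mod 83). The two roots are 18 and 65.

18, 65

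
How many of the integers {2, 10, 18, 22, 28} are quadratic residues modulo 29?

(2/29) = -1 → non-residue.
(10/29) = -1 → non-residue.
(18/29) = -1 → non-residue.
(22/29) = +1 → QR.
(28/29) = +1 → QR.
Total quadratic residues among the 5: 2.

2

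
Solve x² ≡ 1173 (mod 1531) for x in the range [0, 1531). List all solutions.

Since 1531 ≡ 3 (mod 4), a square root of 1173 is 1173^((1531+1)/4) = 1173^383 mod 1531.
Repeated squaring: 1173^2≡1091, 1173^4≡694, 1173^8≡902, 1173^16≡643, 1173^32≡79, 1173^64≡117, 1173^128≡1441, 1173^256≡445 (mod 1531).
1173^383 = 1173^(256+64+32+16+8+4+2+1) ≡ 52 (mod 1531).
Check: 52² = 2704 ≡ 1173 (mod 1531). The two roots are 52 and 1479.

52, 1479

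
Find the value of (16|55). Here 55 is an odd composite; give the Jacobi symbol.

Pull out 2^4: since 55 ≡ 7 (mod 8), (2/55) = +1, so (2/55)^4 = +1.
Reached (1/55) = 1. Collecting the sign flips along the way, the symbol is +1.

1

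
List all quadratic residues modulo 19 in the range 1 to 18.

1,4,5,6,7,9,11,16,17

Square k = 1,…,9 (k and 19−k give the same square):
1²=1, 2²=4, 3²=9, 4²=16, 5²≡6, 6²≡17, 7²≡11, 8²≡7, 9²≡5 (mod 19).
So the quadratic residues mod 19 are {1, 4, 5, 6, 7, 9, 11, 16, 17}.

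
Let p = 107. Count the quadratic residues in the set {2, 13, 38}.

(2/107) = -1 → non-residue.
(13/107) = +1 → QR.
(38/107) = -1 → non-residue.
Total quadratic residues among the 3: 1.

1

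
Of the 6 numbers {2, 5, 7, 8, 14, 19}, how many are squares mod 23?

(2/23) = +1 → QR.
(5/23) = -1 → non-residue.
(7/23) = -1 → non-residue.
(8/23) = +1 → QR.
(14/23) = -1 → non-residue.
(19/23) = -1 → non-residue.
Total quadratic residues among the 6: 2.

2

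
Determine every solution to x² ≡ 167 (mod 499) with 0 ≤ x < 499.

Since 499 ≡ 3 (mod 4), a square root of 167 is 167^((499+1)/4) = 167^125 mod 499.
Repeated squaring: 167^2≡444, 167^4≡31, 167^8≡462, 167^16≡371, 167^32≡416, 167^64≡402 (mod 499).
167^125 = 167^(64+32+16+8+4+1) ≡ 256 (mod 499).
Check: 256² = 65536 ≡ 167 (mod 499). The two roots are 243 and 256.

243, 256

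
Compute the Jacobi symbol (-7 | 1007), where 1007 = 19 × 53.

-1

First reduce: -7 ≡ 1000 (mod 1007).
Pull out 2^3: since 1007 ≡ 7 (mod 8), (2/1007) = +1, so (2/1007)^3 = +1.
Reciprocity: 125 ≡ 1 and 1007 ≡ 3 (mod 4), so (125/1007) = +(1007/125).
Reduce top mod 125: now compute (7/125).
Reciprocity: 7 ≡ 3 and 125 ≡ 1 (mod 4), so (7/125) = +(125/7).
Reduce top mod 7: now compute (6/7).
Pull out 2: since 7 ≡ 7 (mod 8), (2/7) = +1.
Reciprocity: 3 ≡ 3 and 7 ≡ 3 (mod 4), so (3/7) = −(7/3).
Reduce top mod 3: now compute (1/3).
Reached (1/3) = 1. Collecting the sign flips along the way, the symbol is -1.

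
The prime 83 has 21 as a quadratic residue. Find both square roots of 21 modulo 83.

41, 42

Since 83 ≡ 3 (mod 4), a square root of 21 is 21^((83+1)/4) = 21^21 mod 83.
Repeated squaring: 21^2≡26, 21^4≡12, 21^8≡61, 21^16≡69 (mod 83).
21^21 = 21^(16+4+1) ≡ 41 (mod 83).
Check: 41² = 1681 ≡ 21 (mod 83). The two roots are 41 and 42.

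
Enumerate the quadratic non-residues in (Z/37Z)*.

2 5 6 8 13 14 15 17 18 19 20 22 23 24 29 31 32 35

Square k = 1,…,18 (k and 37−k give the same square):
1²=1, 2²=4, 3²=9, 4²=16, 5²=25, 6²=36, 7²≡12, 8²≡27, 9²≡7, 10²≡26, 11²≡10, 12²≡33, 13²≡21, 14²≡11, 15²≡3, 16²≡34, 17²≡30, 18²≡28 (mod 37).
The residues are {1, 3, 4, 7, 9, 10, 11, 12, 16, 21, 25, 26, 27, 28, 30, 33, 34, 36}; the non-residues are the remaining 18 nonzero classes.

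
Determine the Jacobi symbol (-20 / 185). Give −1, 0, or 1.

First reduce: -20 ≡ 165 (mod 185).
Reciprocity: 165 ≡ 1 and 185 ≡ 1 (mod 4), so (165/185) = +(185/165).
Reduce top mod 165: now compute (20/165).
Pull out 2^2: since 165 ≡ 5 (mod 8), (2/165) = -1, so (2/165)^2 = +1.
Reciprocity: 5 ≡ 1 and 165 ≡ 1 (mod 4), so (5/165) = +(165/5).
Reduce top mod 5: now compute (0/5).
Top reduces to 0: gcd > 1, so the symbol is 0.

0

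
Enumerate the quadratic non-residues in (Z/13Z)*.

Square k = 1,…,6 (k and 13−k give the same square):
1²=1, 2²=4, 3²=9, 4²≡3, 5²≡12, 6²≡10 (mod 13).
The residues are {1, 3, 4, 9, 10, 12}; the non-residues are the remaining 6 nonzero classes.

2 5 6 7 8 11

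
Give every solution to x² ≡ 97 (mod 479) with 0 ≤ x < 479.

24, 455

Since 479 ≡ 3 (mod 4), a square root of 97 is 97^((479+1)/4) = 97^120 mod 479.
Repeated squaring: 97^2≡308, 97^4≡22, 97^8≡5, 97^16≡25, 97^32≡146, 97^64≡240 (mod 479).
97^120 = 97^(64+32+16+8) ≡ 24 (mod 479).
Check: 24² = 576 ≡ 97 (mod 479). The two roots are 24 and 455.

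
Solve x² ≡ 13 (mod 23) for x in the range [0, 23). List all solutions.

Since 23 ≡ 3 (mod 4), a square root of 13 is 13^((23+1)/4) = 13^6 mod 23.
Repeated squaring: 13^2≡8, 13^4≡18 (mod 23).
13^6 = 13^(4+2) ≡ 6 (mod 23).
Check: 6² = 36 ≡ 13 (mod 23). The two roots are 6 and 17.

6, 17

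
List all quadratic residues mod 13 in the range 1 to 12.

1,3,4,9,10,12

Square k = 1,…,6 (k and 13−k give the same square):
1²=1, 2²=4, 3²=9, 4²≡3, 5²≡12, 6²≡10 (mod 13).
So the quadratic residues mod 13 are {1, 3, 4, 9, 10, 12}.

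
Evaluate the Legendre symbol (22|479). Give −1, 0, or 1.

1

Pull out 2: since 479 ≡ 7 (mod 8), (2/479) = +1.
Reciprocity: 11 ≡ 3 and 479 ≡ 3 (mod 4), so (11/479) = −(479/11).
Reduce top mod 11: now compute (6/11).
Pull out 2: since 11 ≡ 3 (mod 8), (2/11) = -1.
Reciprocity: 3 ≡ 3 and 11 ≡ 3 (mod 4), so (3/11) = −(11/3).
Reduce top mod 3: now compute (2/3).
Pull out 2: since 3 ≡ 3 (mod 8), (2/3) = -1.
Reached (1/3) = 1. Collecting the sign flips along the way, the symbol is +1.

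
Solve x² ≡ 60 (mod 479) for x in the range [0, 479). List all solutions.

Since 479 ≡ 3 (mod 4), a square root of 60 is 60^((479+1)/4) = 60^120 mod 479.
Repeated squaring: 60^2≡247, 60^4≡176, 60^8≡320, 60^16≡373, 60^32≡219, 60^64≡61 (mod 479).
60^120 = 60^(64+32+16+8) ≡ 73 (mod 479).
Check: 73² = 5329 ≡ 60 (mod 479). The two roots are 73 and 406.

73, 406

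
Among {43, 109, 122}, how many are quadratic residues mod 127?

(43/127) = -1 → non-residue.
(109/127) = -1 → non-residue.
(122/127) = +1 → QR.
Total quadratic residues among the 3: 1.

1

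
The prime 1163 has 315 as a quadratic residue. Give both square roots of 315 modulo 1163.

445, 718

Since 1163 ≡ 3 (mod 4), a square root of 315 is 315^((1163+1)/4) = 315^291 mod 1163.
Repeated squaring: 315^2≡370, 315^4≡829, 315^8≡1071, 315^16≡323, 315^32≡822, 315^64≡1144, 315^128≡361, 315^256≡65 (mod 1163).
315^291 = 315^(256+32+2+1) ≡ 445 (mod 1163).
Check: 445² = 198025 ≡ 315 (mod 1163). The two roots are 445 and 718.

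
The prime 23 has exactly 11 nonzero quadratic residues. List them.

Square k = 1,…,11 (k and 23−k give the same square):
1²=1, 2²=4, 3²=9, 4²=16, 5²≡2, 6²≡13, 7²≡3, 8²≡18, 9²≡12, 10²≡8, 11²≡6 (mod 23).
So the quadratic residues mod 23 are {1, 2, 3, 4, 6, 8, 9, 12, 13, 16, 18}.

1 2 3 4 6 8 9 12 13 16 18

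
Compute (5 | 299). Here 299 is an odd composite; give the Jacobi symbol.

1

Reciprocity: 5 ≡ 1 and 299 ≡ 3 (mod 4), so (5/299) = +(299/5).
Reduce top mod 5: now compute (4/5).
Pull out 2^2: since 5 ≡ 5 (mod 8), (2/5) = -1, so (2/5)^2 = +1.
Reached (1/5) = 1. Collecting the sign flips along the way, the symbol is +1.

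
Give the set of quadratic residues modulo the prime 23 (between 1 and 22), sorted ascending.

1 2 3 4 6 8 9 12 13 16 18

Square k = 1,…,11 (k and 23−k give the same square):
1²=1, 2²=4, 3²=9, 4²=16, 5²≡2, 6²≡13, 7²≡3, 8²≡18, 9²≡12, 10²≡8, 11²≡6 (mod 23).
So the quadratic residues mod 23 are {1, 2, 3, 4, 6, 8, 9, 12, 13, 16, 18}.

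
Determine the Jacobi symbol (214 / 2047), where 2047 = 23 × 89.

Pull out 2: since 2047 ≡ 7 (mod 8), (2/2047) = +1.
Reciprocity: 107 ≡ 3 and 2047 ≡ 3 (mod 4), so (107/2047) = −(2047/107).
Reduce top mod 107: now compute (14/107).
Pull out 2: since 107 ≡ 3 (mod 8), (2/107) = -1.
Reciprocity: 7 ≡ 3 and 107 ≡ 3 (mod 4), so (7/107) = −(107/7).
Reduce top mod 7: now compute (2/7).
Pull out 2: since 7 ≡ 7 (mod 8), (2/7) = +1.
Reached (1/7) = 1. Collecting the sign flips along the way, the symbol is -1.

-1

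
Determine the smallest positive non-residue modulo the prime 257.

(2/257) = +1, so 2 is a residue.
(3/257) = −1, so 3 is the smallest positive non-residue mod 257.

3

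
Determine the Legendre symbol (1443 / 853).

Euler's criterion: (1443/853) ≡ 590^426 (mod 853).
590^2 ≡ 76 (mod 853)
590^4 ≡ 658 (mod 853)
590^8 ≡ 493 (mod 853)
590^16 ≡ 797 (mod 853)
590^32 ≡ 577 (mod 853)
590^64 ≡ 259 (mod 853)
590^128 ≡ 547 (mod 853)
590^256 ≡ 659 (mod 853)
590^426 = 590^(256+128+32+8+2) ≡ 1 (mod 853).
Result is 1, so (1443/853) = 1.

1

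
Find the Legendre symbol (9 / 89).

Reciprocity: 9 ≡ 1 and 89 ≡ 1 (mod 4), so (9/89) = +(89/9).
Reduce top mod 9: now compute (8/9).
Pull out 2^3: since 9 ≡ 1 (mod 8), (2/9) = +1, so (2/9)^3 = +1.
Reached (1/9) = 1. Collecting the sign flips along the way, the symbol is +1.

1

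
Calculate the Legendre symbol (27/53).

-1

Reciprocity: 27 ≡ 3 and 53 ≡ 1 (mod 4), so (27/53) = +(53/27).
Reduce top mod 27: now compute (26/27).
Pull out 2: since 27 ≡ 3 (mod 8), (2/27) = -1.
Reciprocity: 13 ≡ 1 and 27 ≡ 3 (mod 4), so (13/27) = +(27/13).
Reduce top mod 13: now compute (1/13).
Reached (1/13) = 1. Collecting the sign flips along the way, the symbol is -1.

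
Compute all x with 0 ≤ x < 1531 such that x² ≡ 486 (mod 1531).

380, 1151

Since 1531 ≡ 3 (mod 4), a square root of 486 is 486^((1531+1)/4) = 486^383 mod 1531.
Repeated squaring: 486^2≡422, 486^4≡488, 486^8≡839, 486^16≡1192, 486^32≡96, 486^64≡30, 486^128≡900, 486^256≡101 (mod 1531).
486^383 = 486^(256+64+32+16+8+4+2+1) ≡ 1151 (mod 1531).
Check: 1151² = 1324801 ≡ 486 (mod 1531). The two roots are 380 and 1151.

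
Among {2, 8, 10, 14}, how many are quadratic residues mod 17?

2

(2/17) = +1 → QR.
(8/17) = +1 → QR.
(10/17) = -1 → non-residue.
(14/17) = -1 → non-residue.
Total quadratic residues among the 4: 2.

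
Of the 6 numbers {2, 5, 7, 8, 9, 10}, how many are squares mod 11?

2

(2/11) = -1 → non-residue.
(5/11) = +1 → QR.
(7/11) = -1 → non-residue.
(8/11) = -1 → non-residue.
(9/11) = +1 → QR.
(10/11) = -1 → non-residue.
Total quadratic residues among the 6: 2.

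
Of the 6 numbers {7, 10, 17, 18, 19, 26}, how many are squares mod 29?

(7/29) = +1 → QR.
(10/29) = -1 → non-residue.
(17/29) = -1 → non-residue.
(18/29) = -1 → non-residue.
(19/29) = -1 → non-residue.
(26/29) = -1 → non-residue.
Total quadratic residues among the 6: 1.

1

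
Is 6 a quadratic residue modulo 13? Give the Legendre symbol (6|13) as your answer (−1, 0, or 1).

Euler's criterion: (6/13) ≡ 6^6 (mod 13).
6^2 ≡ 10 (mod 13)
6^4 ≡ 9 (mod 13)
6^6 = 6^(4+2) ≡ 12 (mod 13).
Result is 12 ≡ −1, so (6/13) = −1.

-1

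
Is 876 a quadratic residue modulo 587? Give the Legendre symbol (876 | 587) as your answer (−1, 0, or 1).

1

First reduce: 876 ≡ 289 (mod 587).
Reciprocity: 289 ≡ 1 and 587 ≡ 3 (mod 4), so (289/587) = +(587/289).
Reduce top mod 289: now compute (9/289).
Reciprocity: 9 ≡ 1 and 289 ≡ 1 (mod 4), so (9/289) = +(289/9).
Reduce top mod 9: now compute (1/9).
Reached (1/9) = 1. Collecting the sign flips along the way, the symbol is +1.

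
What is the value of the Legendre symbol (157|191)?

-1

Reciprocity: 157 ≡ 1 and 191 ≡ 3 (mod 4), so (157/191) = +(191/157).
Reduce top mod 157: now compute (34/157).
Pull out 2: since 157 ≡ 5 (mod 8), (2/157) = -1.
Reciprocity: 17 ≡ 1 and 157 ≡ 1 (mod 4), so (17/157) = +(157/17).
Reduce top mod 17: now compute (4/17).
Pull out 2^2: since 17 ≡ 1 (mod 8), (2/17) = +1, so (2/17)^2 = +1.
Reached (1/17) = 1. Collecting the sign flips along the way, the symbol is -1.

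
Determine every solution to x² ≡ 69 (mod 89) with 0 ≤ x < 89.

43, 46

89 ≡ 1 (mod 4), so we find a root by search.
Trying successive values, 43² = 1849 ≡ 69 (mod 89). The other root is 89 − 43 = 46.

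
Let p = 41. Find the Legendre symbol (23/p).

Reciprocity: 23 ≡ 3 and 41 ≡ 1 (mod 4), so (23/41) = +(41/23).
Reduce top mod 23: now compute (18/23).
Pull out 2: since 23 ≡ 7 (mod 8), (2/23) = +1.
Reciprocity: 9 ≡ 1 and 23 ≡ 3 (mod 4), so (9/23) = +(23/9).
Reduce top mod 9: now compute (5/9).
Reciprocity: 5 ≡ 1 and 9 ≡ 1 (mod 4), so (5/9) = +(9/5).
Reduce top mod 5: now compute (4/5).
Pull out 2^2: since 5 ≡ 5 (mod 8), (2/5) = -1, so (2/5)^2 = +1.
Reached (1/5) = 1. Collecting the sign flips along the way, the symbol is +1.

1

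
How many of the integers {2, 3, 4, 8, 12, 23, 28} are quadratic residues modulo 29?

3

(2/29) = -1 → non-residue.
(3/29) = -1 → non-residue.
(4/29) = +1 → QR.
(8/29) = -1 → non-residue.
(12/29) = -1 → non-residue.
(23/29) = +1 → QR.
(28/29) = +1 → QR.
Total quadratic residues among the 7: 3.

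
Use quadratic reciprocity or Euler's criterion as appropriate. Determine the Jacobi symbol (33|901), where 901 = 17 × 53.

-1

Reciprocity: 33 ≡ 1 and 901 ≡ 1 (mod 4), so (33/901) = +(901/33).
Reduce top mod 33: now compute (10/33).
Pull out 2: since 33 ≡ 1 (mod 8), (2/33) = +1.
Reciprocity: 5 ≡ 1 and 33 ≡ 1 (mod 4), so (5/33) = +(33/5).
Reduce top mod 5: now compute (3/5).
Reciprocity: 3 ≡ 3 and 5 ≡ 1 (mod 4), so (3/5) = +(5/3).
Reduce top mod 3: now compute (2/3).
Pull out 2: since 3 ≡ 3 (mod 8), (2/3) = -1.
Reached (1/3) = 1. Collecting the sign flips along the way, the symbol is -1.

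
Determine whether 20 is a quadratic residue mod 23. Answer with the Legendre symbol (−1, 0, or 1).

-1

Euler's criterion: (20/23) ≡ 20^11 (mod 23).
20^2 ≡ 9 (mod 23)
20^4 ≡ 12 (mod 23)
20^8 ≡ 6 (mod 23)
20^11 = 20^(8+2+1) ≡ 22 (mod 23).
Result is 22 ≡ −1, so (20/23) = −1.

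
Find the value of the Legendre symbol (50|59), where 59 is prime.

Euler's criterion: (50/59) ≡ 50^29 (mod 59).
50^2 ≡ 22 (mod 59)
50^4 ≡ 12 (mod 59)
50^8 ≡ 26 (mod 59)
50^16 ≡ 27 (mod 59)
50^29 = 50^(16+8+4+1) ≡ 58 (mod 59).
Result is 58 ≡ −1, so (50/59) = −1.

-1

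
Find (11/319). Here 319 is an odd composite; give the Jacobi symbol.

0

Reciprocity: 11 ≡ 3 and 319 ≡ 3 (mod 4), so (11/319) = −(319/11).
Reduce top mod 11: now compute (0/11).
Top reduces to 0: gcd > 1, so the symbol is 0.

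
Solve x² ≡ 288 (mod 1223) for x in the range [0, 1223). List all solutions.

Since 1223 ≡ 3 (mod 4), a square root of 288 is 288^((1223+1)/4) = 288^306 mod 1223.
Repeated squaring: 288^2≡1003, 288^4≡703, 288^8≡117, 288^16≡236, 288^32≡661, 288^64≡310, 288^128≡706, 288^256≡675 (mod 1223).
288^306 = 288^(256+32+16+2) ≡ 803 (mod 1223).
Check: 803² = 644809 ≡ 288 (mod 1223). The two roots are 420 and 803.

420, 803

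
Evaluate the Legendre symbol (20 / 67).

-1

Euler's criterion: (20/67) ≡ 20^33 (mod 67).
20^2 ≡ 65 (mod 67)
20^4 ≡ 4 (mod 67)
20^8 ≡ 16 (mod 67)
20^16 ≡ 55 (mod 67)
20^32 ≡ 10 (mod 67)
20^33 = 20^(32+1) ≡ 66 (mod 67).
Result is 66 ≡ −1, so (20/67) = −1.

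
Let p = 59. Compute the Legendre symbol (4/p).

1

Euler's criterion: (4/59) ≡ 4^29 (mod 59).
4^2 ≡ 16 (mod 59)
4^4 ≡ 20 (mod 59)
4^8 ≡ 46 (mod 59)
4^16 ≡ 51 (mod 59)
4^29 = 4^(16+8+4+1) ≡ 1 (mod 59).
Result is 1, so (4/59) = 1.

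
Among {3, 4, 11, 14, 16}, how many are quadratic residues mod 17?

2

(3/17) = -1 → non-residue.
(4/17) = +1 → QR.
(11/17) = -1 → non-residue.
(14/17) = -1 → non-residue.
(16/17) = +1 → QR.
Total quadratic residues among the 5: 2.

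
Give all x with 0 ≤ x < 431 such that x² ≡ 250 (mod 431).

105, 326

Since 431 ≡ 3 (mod 4), a square root of 250 is 250^((431+1)/4) = 250^108 mod 431.
Repeated squaring: 250^2≡5, 250^4≡25, 250^8≡194, 250^16≡139, 250^32≡357, 250^64≡304 (mod 431).
250^108 = 250^(64+32+8+4) ≡ 326 (mod 431).
Check: 326² = 106276 ≡ 250 (mod 431). The two roots are 105 and 326.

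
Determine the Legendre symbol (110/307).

Pull out 2: since 307 ≡ 3 (mod 8), (2/307) = -1.
Reciprocity: 55 ≡ 3 and 307 ≡ 3 (mod 4), so (55/307) = −(307/55).
Reduce top mod 55: now compute (32/55).
Pull out 2^5: since 55 ≡ 7 (mod 8), (2/55) = +1, so (2/55)^5 = +1.
Reached (1/55) = 1. Collecting the sign flips along the way, the symbol is +1.

1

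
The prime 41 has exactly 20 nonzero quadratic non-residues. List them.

Square k = 1,…,20 (k and 41−k give the same square):
1²=1, 2²=4, 3²=9, 4²=16, 5²=25, 6²=36, 7²≡8, 8²≡23, 9²≡40, 10²≡18, 11²≡39, 12²≡21, 13²≡5, 14²≡32, 15²≡20, 16²≡10, 17²≡2, 18²≡37, 19²≡33, 20²≡31 (mod 41).
The residues are {1, 2, 4, 5, 8, 9, 10, 16, 18, 20, 21, 23, 25, 31, 32, 33, 36, 37, 39, 40}; the non-residues are the remaining 20 nonzero classes.

3,6,7,11,12,13,14,15,17,19,22,24,26,27,28,29,30,34,35,38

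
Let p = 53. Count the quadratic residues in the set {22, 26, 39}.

0

(22/53) = -1 → non-residue.
(26/53) = -1 → non-residue.
(39/53) = -1 → non-residue.
Total quadratic residues among the 3: 0.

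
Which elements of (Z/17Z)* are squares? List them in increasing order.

Square k = 1,…,8 (k and 17−k give the same square):
1²=1, 2²=4, 3²=9, 4²=16, 5²≡8, 6²≡2, 7²≡15, 8²≡13 (mod 17).
So the quadratic residues mod 17 are {1, 2, 4, 8, 9, 13, 15, 16}.

1, 2, 4, 8, 9, 13, 15, 16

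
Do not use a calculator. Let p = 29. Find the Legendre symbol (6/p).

Pull out 2: since 29 ≡ 5 (mod 8), (2/29) = -1.
Reciprocity: 3 ≡ 3 and 29 ≡ 1 (mod 4), so (3/29) = +(29/3).
Reduce top mod 3: now compute (2/3).
Pull out 2: since 3 ≡ 3 (mod 8), (2/3) = -1.
Reached (1/3) = 1. Collecting the sign flips along the way, the symbol is +1.

1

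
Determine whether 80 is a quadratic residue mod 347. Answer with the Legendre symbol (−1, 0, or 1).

Pull out 2^4: since 347 ≡ 3 (mod 8), (2/347) = -1, so (2/347)^4 = +1.
Reciprocity: 5 ≡ 1 and 347 ≡ 3 (mod 4), so (5/347) = +(347/5).
Reduce top mod 5: now compute (2/5).
Pull out 2: since 5 ≡ 5 (mod 8), (2/5) = -1.
Reached (1/5) = 1. Collecting the sign flips along the way, the symbol is -1.

-1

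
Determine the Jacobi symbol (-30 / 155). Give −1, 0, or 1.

0

First reduce: -30 ≡ 125 (mod 155).
Reciprocity: 125 ≡ 1 and 155 ≡ 3 (mod 4), so (125/155) = +(155/125).
Reduce top mod 125: now compute (30/125).
Pull out 2: since 125 ≡ 5 (mod 8), (2/125) = -1.
Reciprocity: 15 ≡ 3 and 125 ≡ 1 (mod 4), so (15/125) = +(125/15).
Reduce top mod 15: now compute (5/15).
Reciprocity: 5 ≡ 1 and 15 ≡ 3 (mod 4), so (5/15) = +(15/5).
Reduce top mod 5: now compute (0/5).
Top reduces to 0: gcd > 1, so the symbol is 0.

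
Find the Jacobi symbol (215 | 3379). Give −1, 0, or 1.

Reciprocity: 215 ≡ 3 and 3379 ≡ 3 (mod 4), so (215/3379) = −(3379/215).
Reduce top mod 215: now compute (154/215).
Pull out 2: since 215 ≡ 7 (mod 8), (2/215) = +1.
Reciprocity: 77 ≡ 1 and 215 ≡ 3 (mod 4), so (77/215) = +(215/77).
Reduce top mod 77: now compute (61/77).
Reciprocity: 61 ≡ 1 and 77 ≡ 1 (mod 4), so (61/77) = +(77/61).
Reduce top mod 61: now compute (16/61).
Pull out 2^4: since 61 ≡ 5 (mod 8), (2/61) = -1, so (2/61)^4 = +1.
Reached (1/61) = 1. Collecting the sign flips along the way, the symbol is -1.

-1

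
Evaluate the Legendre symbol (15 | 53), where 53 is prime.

Euler's criterion: (15/53) ≡ 15^26 (mod 53).
15^2 ≡ 13 (mod 53)
15^4 ≡ 10 (mod 53)
15^8 ≡ 47 (mod 53)
15^16 ≡ 36 (mod 53)
15^26 = 15^(16+8+2) ≡ 1 (mod 53).
Result is 1, so (15/53) = 1.

1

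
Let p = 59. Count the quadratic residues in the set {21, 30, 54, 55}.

1

(21/59) = +1 → QR.
(30/59) = -1 → non-residue.
(54/59) = -1 → non-residue.
(55/59) = -1 → non-residue.
Total quadratic residues among the 4: 1.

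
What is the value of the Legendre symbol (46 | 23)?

First reduce: 46 ≡ 0 (mod 23).
Top reduces to 0: gcd > 1, so the symbol is 0.

0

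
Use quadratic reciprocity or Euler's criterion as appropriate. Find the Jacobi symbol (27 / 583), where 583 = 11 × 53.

Reciprocity: 27 ≡ 3 and 583 ≡ 3 (mod 4), so (27/583) = −(583/27).
Reduce top mod 27: now compute (16/27).
Pull out 2^4: since 27 ≡ 3 (mod 8), (2/27) = -1, so (2/27)^4 = +1.
Reached (1/27) = 1. Collecting the sign flips along the way, the symbol is -1.

-1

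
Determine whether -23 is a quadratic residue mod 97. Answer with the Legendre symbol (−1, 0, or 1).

-1

Euler's criterion: (-23/97) ≡ 74^48 (mod 97).
74^2 ≡ 44 (mod 97)
74^4 ≡ 93 (mod 97)
74^8 ≡ 16 (mod 97)
74^16 ≡ 62 (mod 97)
74^32 ≡ 61 (mod 97)
74^48 = 74^(32+16) ≡ 96 (mod 97).
Result is 96 ≡ −1, so (-23/97) = −1.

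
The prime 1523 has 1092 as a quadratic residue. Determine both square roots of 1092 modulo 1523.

Since 1523 ≡ 3 (mod 4), a square root of 1092 is 1092^((1523+1)/4) = 1092^381 mod 1523.
Repeated squaring: 1092^2≡1478, 1092^4≡502, 1092^8≡709, 1092^16≡91, 1092^32≡666, 1092^64≡363, 1092^128≡791, 1092^256≡1251 (mod 1523).
1092^381 = 1092^(256+64+32+16+8+4+1) ≡ 427 (mod 1523).
Check: 427² = 182329 ≡ 1092 (mod 1523). The two roots are 427 and 1096.

427, 1096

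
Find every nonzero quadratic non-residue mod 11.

2,6,7,8,10

Square k = 1,…,5 (k and 11−k give the same square):
1²=1, 2²=4, 3²=9, 4²≡5, 5²≡3 (mod 11).
The residues are {1, 3, 4, 5, 9}; the non-residues are the remaining 5 nonzero classes.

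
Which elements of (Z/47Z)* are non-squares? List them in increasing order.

Square k = 1,…,23 (k and 47−k give the same square):
1²=1, 2²=4, 3²=9, 4²=16, 5²=25, 6²=36, 7²≡2, 8²≡17, 9²≡34, 10²≡6, 11²≡27, 12²≡3, 13²≡28, 14²≡8, 15²≡37, 16²≡21, 17²≡7, 18²≡42, 19²≡32, 20²≡24, 21²≡18, 22²≡14, 23²≡12 (mod 47).
The residues are {1, 2, 3, 4, 6, 7, 8, 9, 12, 14, 16, 17, 18, 21, 24, 25, 27, 28, 32, 34, 36, 37, 42}; the non-residues are the remaining 23 nonzero classes.

5 10 11 13 15 19 20 22 23 26 29 30 31 33 35 38 39 40 41 43 44 45 46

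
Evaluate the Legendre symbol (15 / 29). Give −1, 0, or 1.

Reciprocity: 15 ≡ 3 and 29 ≡ 1 (mod 4), so (15/29) = +(29/15).
Reduce top mod 15: now compute (14/15).
Pull out 2: since 15 ≡ 7 (mod 8), (2/15) = +1.
Reciprocity: 7 ≡ 3 and 15 ≡ 3 (mod 4), so (7/15) = −(15/7).
Reduce top mod 7: now compute (1/7).
Reached (1/7) = 1. Collecting the sign flips along the way, the symbol is -1.

-1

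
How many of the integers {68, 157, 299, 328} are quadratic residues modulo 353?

(68/353) = +1 → QR.
(157/353) = +1 → QR.
(299/353) = -1 → non-residue.
(328/353) = +1 → QR.
Total quadratic residues among the 4: 3.

3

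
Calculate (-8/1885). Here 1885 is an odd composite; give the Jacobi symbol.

First reduce: -8 ≡ 1877 (mod 1885).
Reciprocity: 1877 ≡ 1 and 1885 ≡ 1 (mod 4), so (1877/1885) = +(1885/1877).
Reduce top mod 1877: now compute (8/1877).
Pull out 2^3: since 1877 ≡ 5 (mod 8), (2/1877) = -1, so (2/1877)^3 = -1.
Reached (1/1877) = 1. Collecting the sign flips along the way, the symbol is -1.

-1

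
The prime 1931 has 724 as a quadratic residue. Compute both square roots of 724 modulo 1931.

327, 1604

Since 1931 ≡ 3 (mod 4), a square root of 724 is 724^((1931+1)/4) = 724^483 mod 1931.
Repeated squaring: 724^2≡875, 724^4≡949, 724^8≡755, 724^16≡380, 724^32≡1506, 724^64≡1042, 724^128≡542, 724^256≡252 (mod 1931).
724^483 = 724^(256+128+64+32+2+1) ≡ 327 (mod 1931).
Check: 327² = 106929 ≡ 724 (mod 1931). The two roots are 327 and 1604.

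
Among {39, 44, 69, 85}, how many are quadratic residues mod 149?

3

(39/149) = +1 → QR.
(44/149) = -1 → non-residue.
(69/149) = +1 → QR.
(85/149) = +1 → QR.
Total quadratic residues among the 4: 3.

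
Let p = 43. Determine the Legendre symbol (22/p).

Pull out 2: since 43 ≡ 3 (mod 8), (2/43) = -1.
Reciprocity: 11 ≡ 3 and 43 ≡ 3 (mod 4), so (11/43) = −(43/11).
Reduce top mod 11: now compute (10/11).
Pull out 2: since 11 ≡ 3 (mod 8), (2/11) = -1.
Reciprocity: 5 ≡ 1 and 11 ≡ 3 (mod 4), so (5/11) = +(11/5).
Reduce top mod 5: now compute (1/5).
Reached (1/5) = 1. Collecting the sign flips along the way, the symbol is -1.

-1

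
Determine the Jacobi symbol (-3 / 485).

First reduce: -3 ≡ 482 (mod 485).
Pull out 2: since 485 ≡ 5 (mod 8), (2/485) = -1.
Reciprocity: 241 ≡ 1 and 485 ≡ 1 (mod 4), so (241/485) = +(485/241).
Reduce top mod 241: now compute (3/241).
Reciprocity: 3 ≡ 3 and 241 ≡ 1 (mod 4), so (3/241) = +(241/3).
Reduce top mod 3: now compute (1/3).
Reached (1/3) = 1. Collecting the sign flips along the way, the symbol is -1.

-1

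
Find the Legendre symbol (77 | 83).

1

Reciprocity: 77 ≡ 1 and 83 ≡ 3 (mod 4), so (77/83) = +(83/77).
Reduce top mod 77: now compute (6/77).
Pull out 2: since 77 ≡ 5 (mod 8), (2/77) = -1.
Reciprocity: 3 ≡ 3 and 77 ≡ 1 (mod 4), so (3/77) = +(77/3).
Reduce top mod 3: now compute (2/3).
Pull out 2: since 3 ≡ 3 (mod 8), (2/3) = -1.
Reached (1/3) = 1. Collecting the sign flips along the way, the symbol is +1.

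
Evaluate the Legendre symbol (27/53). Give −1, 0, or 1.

-1

Euler's criterion: (27/53) ≡ 27^26 (mod 53).
27^2 ≡ 40 (mod 53)
27^4 ≡ 10 (mod 53)
27^8 ≡ 47 (mod 53)
27^16 ≡ 36 (mod 53)
27^26 = 27^(16+8+2) ≡ 52 (mod 53).
Result is 52 ≡ −1, so (27/53) = −1.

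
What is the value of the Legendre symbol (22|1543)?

Pull out 2: since 1543 ≡ 7 (mod 8), (2/1543) = +1.
Reciprocity: 11 ≡ 3 and 1543 ≡ 3 (mod 4), so (11/1543) = −(1543/11).
Reduce top mod 11: now compute (3/11).
Reciprocity: 3 ≡ 3 and 11 ≡ 3 (mod 4), so (3/11) = −(11/3).
Reduce top mod 3: now compute (2/3).
Pull out 2: since 3 ≡ 3 (mod 8), (2/3) = -1.
Reached (1/3) = 1. Collecting the sign flips along the way, the symbol is -1.

-1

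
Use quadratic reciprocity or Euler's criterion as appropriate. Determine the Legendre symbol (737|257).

1

First reduce: 737 ≡ 223 (mod 257).
Reciprocity: 223 ≡ 3 and 257 ≡ 1 (mod 4), so (223/257) = +(257/223).
Reduce top mod 223: now compute (34/223).
Pull out 2: since 223 ≡ 7 (mod 8), (2/223) = +1.
Reciprocity: 17 ≡ 1 and 223 ≡ 3 (mod 4), so (17/223) = +(223/17).
Reduce top mod 17: now compute (2/17).
Pull out 2: since 17 ≡ 1 (mod 8), (2/17) = +1.
Reached (1/17) = 1. Collecting the sign flips along the way, the symbol is +1.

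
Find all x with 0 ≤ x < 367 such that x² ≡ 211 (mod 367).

125, 242

Since 367 ≡ 3 (mod 4), a square root of 211 is 211^((367+1)/4) = 211^92 mod 367.
Repeated squaring: 211^2≡114, 211^4≡151, 211^8≡47, 211^16≡7, 211^32≡49, 211^64≡199 (mod 367).
211^92 = 211^(64+16+8+4) ≡ 242 (mod 367).
Check: 242² = 58564 ≡ 211 (mod 367). The two roots are 125 and 242.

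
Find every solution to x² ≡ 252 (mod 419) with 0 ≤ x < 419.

154, 265

Since 419 ≡ 3 (mod 4), a square root of 252 is 252^((419+1)/4) = 252^105 mod 419.
Repeated squaring: 252^2≡235, 252^4≡336, 252^8≡185, 252^16≡286, 252^32≡91, 252^64≡320 (mod 419).
252^105 = 252^(64+32+8+1) ≡ 154 (mod 419).
Check: 154² = 23716 ≡ 252 (mod 419). The two roots are 154 and 265.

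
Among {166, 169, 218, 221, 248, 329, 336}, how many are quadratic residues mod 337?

(166/337) = -1 → non-residue.
(169/337) = +1 → QR.
(218/337) = -1 → non-residue.
(221/337) = -1 → non-residue.
(248/337) = -1 → non-residue.
(329/337) = +1 → QR.
(336/337) = +1 → QR.
Total quadratic residues among the 7: 3.

3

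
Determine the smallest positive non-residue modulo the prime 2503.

(2/2503) = +1, so 2 is a residue.
(3/2503) = −1, so 3 is the smallest positive non-residue mod 2503.

3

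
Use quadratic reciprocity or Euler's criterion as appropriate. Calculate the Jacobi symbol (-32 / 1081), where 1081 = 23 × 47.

First reduce: -32 ≡ 1049 (mod 1081).
Reciprocity: 1049 ≡ 1 and 1081 ≡ 1 (mod 4), so (1049/1081) = +(1081/1049).
Reduce top mod 1049: now compute (32/1049).
Pull out 2^5: since 1049 ≡ 1 (mod 8), (2/1049) = +1, so (2/1049)^5 = +1.
Reached (1/1049) = 1. Collecting the sign flips along the way, the symbol is +1.

1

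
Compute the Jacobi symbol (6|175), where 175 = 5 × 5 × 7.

-1

Pull out 2: since 175 ≡ 7 (mod 8), (2/175) = +1.
Reciprocity: 3 ≡ 3 and 175 ≡ 3 (mod 4), so (3/175) = −(175/3).
Reduce top mod 3: now compute (1/3).
Reached (1/3) = 1. Collecting the sign flips along the way, the symbol is -1.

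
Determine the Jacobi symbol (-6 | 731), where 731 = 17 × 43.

First reduce: -6 ≡ 725 (mod 731).
Reciprocity: 725 ≡ 1 and 731 ≡ 3 (mod 4), so (725/731) = +(731/725).
Reduce top mod 725: now compute (6/725).
Pull out 2: since 725 ≡ 5 (mod 8), (2/725) = -1.
Reciprocity: 3 ≡ 3 and 725 ≡ 1 (mod 4), so (3/725) = +(725/3).
Reduce top mod 3: now compute (2/3).
Pull out 2: since 3 ≡ 3 (mod 8), (2/3) = -1.
Reached (1/3) = 1. Collecting the sign flips along the way, the symbol is +1.

1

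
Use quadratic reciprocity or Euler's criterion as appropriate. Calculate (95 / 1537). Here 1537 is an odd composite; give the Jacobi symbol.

Reciprocity: 95 ≡ 3 and 1537 ≡ 1 (mod 4), so (95/1537) = +(1537/95).
Reduce top mod 95: now compute (17/95).
Reciprocity: 17 ≡ 1 and 95 ≡ 3 (mod 4), so (17/95) = +(95/17).
Reduce top mod 17: now compute (10/17).
Pull out 2: since 17 ≡ 1 (mod 8), (2/17) = +1.
Reciprocity: 5 ≡ 1 and 17 ≡ 1 (mod 4), so (5/17) = +(17/5).
Reduce top mod 5: now compute (2/5).
Pull out 2: since 5 ≡ 5 (mod 8), (2/5) = -1.
Reached (1/5) = 1. Collecting the sign flips along the way, the symbol is -1.

-1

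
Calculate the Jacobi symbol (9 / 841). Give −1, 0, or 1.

1

Reciprocity: 9 ≡ 1 and 841 ≡ 1 (mod 4), so (9/841) = +(841/9).
Reduce top mod 9: now compute (4/9).
Pull out 2^2: since 9 ≡ 1 (mod 8), (2/9) = +1, so (2/9)^2 = +1.
Reached (1/9) = 1. Collecting the sign flips along the way, the symbol is +1.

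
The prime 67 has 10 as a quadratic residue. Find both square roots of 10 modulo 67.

12, 55

Since 67 ≡ 3 (mod 4), a square root of 10 is 10^((67+1)/4) = 10^17 mod 67.
Repeated squaring: 10^2≡33, 10^4≡17, 10^8≡21, 10^16≡39 (mod 67).
10^17 = 10^(16+1) ≡ 55 (mod 67).
Check: 55² = 3025 ≡ 10 (mod 67). The two roots are 12 and 55.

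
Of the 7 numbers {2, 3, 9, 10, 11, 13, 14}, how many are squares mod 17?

(2/17) = +1 → QR.
(3/17) = -1 → non-residue.
(9/17) = +1 → QR.
(10/17) = -1 → non-residue.
(11/17) = -1 → non-residue.
(13/17) = +1 → QR.
(14/17) = -1 → non-residue.
Total quadratic residues among the 7: 3.

3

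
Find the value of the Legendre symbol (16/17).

Euler's criterion: (16/17) ≡ 16^8 (mod 17).
16^2 ≡ 1 (mod 17)
16^4 ≡ 1 (mod 17)
16^8 ≡ 1 (mod 17)
16^8 = 16^(8) ≡ 1 (mod 17).
Result is 1, so (16/17) = 1.

1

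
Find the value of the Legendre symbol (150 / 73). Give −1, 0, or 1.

1

First reduce: 150 ≡ 4 (mod 73).
Pull out 2^2: since 73 ≡ 1 (mod 8), (2/73) = +1, so (2/73)^2 = +1.
Reached (1/73) = 1. Collecting the sign flips along the way, the symbol is +1.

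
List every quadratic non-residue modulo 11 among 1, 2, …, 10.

Square k = 1,…,5 (k and 11−k give the same square):
1²=1, 2²=4, 3²=9, 4²≡5, 5²≡3 (mod 11).
The residues are {1, 3, 4, 5, 9}; the non-residues are the remaining 5 nonzero classes.

2 6 7 8 10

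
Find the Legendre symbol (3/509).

Reciprocity: 3 ≡ 3 and 509 ≡ 1 (mod 4), so (3/509) = +(509/3).
Reduce top mod 3: now compute (2/3).
Pull out 2: since 3 ≡ 3 (mod 8), (2/3) = -1.
Reached (1/3) = 1. Collecting the sign flips along the way, the symbol is -1.

-1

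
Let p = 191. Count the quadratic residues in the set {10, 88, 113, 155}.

1

(10/191) = +1 → QR.
(88/191) = -1 → non-residue.
(113/191) = -1 → non-residue.
(155/191) = -1 → non-residue.
Total quadratic residues among the 4: 1.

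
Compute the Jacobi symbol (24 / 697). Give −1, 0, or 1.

Pull out 2^3: since 697 ≡ 1 (mod 8), (2/697) = +1, so (2/697)^3 = +1.
Reciprocity: 3 ≡ 3 and 697 ≡ 1 (mod 4), so (3/697) = +(697/3).
Reduce top mod 3: now compute (1/3).
Reached (1/3) = 1. Collecting the sign flips along the way, the symbol is +1.

1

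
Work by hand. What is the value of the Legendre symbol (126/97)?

-1

First reduce: 126 ≡ 29 (mod 97).
Reciprocity: 29 ≡ 1 and 97 ≡ 1 (mod 4), so (29/97) = +(97/29).
Reduce top mod 29: now compute (10/29).
Pull out 2: since 29 ≡ 5 (mod 8), (2/29) = -1.
Reciprocity: 5 ≡ 1 and 29 ≡ 1 (mod 4), so (5/29) = +(29/5).
Reduce top mod 5: now compute (4/5).
Pull out 2^2: since 5 ≡ 5 (mod 8), (2/5) = -1, so (2/5)^2 = +1.
Reached (1/5) = 1. Collecting the sign flips along the way, the symbol is -1.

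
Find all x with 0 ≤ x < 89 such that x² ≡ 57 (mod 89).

18, 71

89 ≡ 1 (mod 4), so we find a root by search.
Trying successive values, 18² = 324 ≡ 57 (mod 89). The other root is 89 − 18 = 71.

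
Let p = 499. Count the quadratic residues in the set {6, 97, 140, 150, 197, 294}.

(6/499) = +1 → QR.
(97/499) = -1 → non-residue.
(140/499) = -1 → non-residue.
(150/499) = +1 → QR.
(197/499) = +1 → QR.
(294/499) = +1 → QR.
Total quadratic residues among the 6: 4.

4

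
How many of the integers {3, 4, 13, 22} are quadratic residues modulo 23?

(3/23) = +1 → QR.
(4/23) = +1 → QR.
(13/23) = +1 → QR.
(22/23) = -1 → non-residue.
Total quadratic residues among the 4: 3.

3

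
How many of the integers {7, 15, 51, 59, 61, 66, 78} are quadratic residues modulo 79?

1

(7/79) = -1 → non-residue.
(15/79) = -1 → non-residue.
(51/79) = +1 → QR.
(59/79) = -1 → non-residue.
(61/79) = -1 → non-residue.
(66/79) = -1 → non-residue.
(78/79) = -1 → non-residue.
Total quadratic residues among the 7: 1.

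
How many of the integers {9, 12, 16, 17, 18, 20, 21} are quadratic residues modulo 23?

4

(9/23) = +1 → QR.
(12/23) = +1 → QR.
(16/23) = +1 → QR.
(17/23) = -1 → non-residue.
(18/23) = +1 → QR.
(20/23) = -1 → non-residue.
(21/23) = -1 → non-residue.
Total quadratic residues among the 7: 4.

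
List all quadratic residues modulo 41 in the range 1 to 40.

Square k = 1,…,20 (k and 41−k give the same square):
1²=1, 2²=4, 3²=9, 4²=16, 5²=25, 6²=36, 7²≡8, 8²≡23, 9²≡40, 10²≡18, 11²≡39, 12²≡21, 13²≡5, 14²≡32, 15²≡20, 16²≡10, 17²≡2, 18²≡37, 19²≡33, 20²≡31 (mod 41).
So the quadratic residues mod 41 are {1, 2, 4, 5, 8, 9, 10, 16, 18, 20, 21, 23, 25, 31, 32, 33, 36, 37, 39, 40}.

1, 2, 4, 5, 8, 9, 10, 16, 18, 20, 21, 23, 25, 31, 32, 33, 36, 37, 39, 40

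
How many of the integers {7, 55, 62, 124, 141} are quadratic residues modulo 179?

2

(7/179) = -1 → non-residue.
(55/179) = -1 → non-residue.
(62/179) = -1 → non-residue.
(124/179) = +1 → QR.
(141/179) = +1 → QR.
Total quadratic residues among the 5: 2.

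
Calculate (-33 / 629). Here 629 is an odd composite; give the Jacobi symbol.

First reduce: -33 ≡ 596 (mod 629).
Pull out 2^2: since 629 ≡ 5 (mod 8), (2/629) = -1, so (2/629)^2 = +1.
Reciprocity: 149 ≡ 1 and 629 ≡ 1 (mod 4), so (149/629) = +(629/149).
Reduce top mod 149: now compute (33/149).
Reciprocity: 33 ≡ 1 and 149 ≡ 1 (mod 4), so (33/149) = +(149/33).
Reduce top mod 33: now compute (17/33).
Reciprocity: 17 ≡ 1 and 33 ≡ 1 (mod 4), so (17/33) = +(33/17).
Reduce top mod 17: now compute (16/17).
Pull out 2^4: since 17 ≡ 1 (mod 8), (2/17) = +1, so (2/17)^4 = +1.
Reached (1/17) = 1. Collecting the sign flips along the way, the symbol is +1.

1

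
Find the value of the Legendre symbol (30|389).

1

Pull out 2: since 389 ≡ 5 (mod 8), (2/389) = -1.
Reciprocity: 15 ≡ 3 and 389 ≡ 1 (mod 4), so (15/389) = +(389/15).
Reduce top mod 15: now compute (14/15).
Pull out 2: since 15 ≡ 7 (mod 8), (2/15) = +1.
Reciprocity: 7 ≡ 3 and 15 ≡ 3 (mod 4), so (7/15) = −(15/7).
Reduce top mod 7: now compute (1/7).
Reached (1/7) = 1. Collecting the sign flips along the way, the symbol is +1.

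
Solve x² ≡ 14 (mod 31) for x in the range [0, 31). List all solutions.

Since 31 ≡ 3 (mod 4), a square root of 14 is 14^((31+1)/4) = 14^8 mod 31.
Repeated squaring: 14^2≡10, 14^4≡7, 14^8≡18 (mod 31).
14^8 = 14^(8) ≡ 18 (mod 31).
Check: 18² = 324 ≡ 14 (mod 31). The two roots are 13 and 18.

13, 18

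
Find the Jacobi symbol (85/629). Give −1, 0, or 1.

0

Reciprocity: 85 ≡ 1 and 629 ≡ 1 (mod 4), so (85/629) = +(629/85).
Reduce top mod 85: now compute (34/85).
Pull out 2: since 85 ≡ 5 (mod 8), (2/85) = -1.
Reciprocity: 17 ≡ 1 and 85 ≡ 1 (mod 4), so (17/85) = +(85/17).
Reduce top mod 17: now compute (0/17).
Top reduces to 0: gcd > 1, so the symbol is 0.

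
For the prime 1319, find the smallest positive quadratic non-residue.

13

(2/1319) = +1, so 2 is a residue.
(3/1319) = +1, so 3 is a residue.
(4/1319) = +1, so 4 is a residue.
(5/1319) = +1, so 5 is a residue.
(6/1319) = +1, so 6 is a residue.
(7/1319) = +1, so 7 is a residue.
(8/1319) = +1, so 8 is a residue.
(9/1319) = +1, so 9 is a residue.
(10/1319) = +1, so 10 is a residue.
(11/1319) = +1, so 11 is a residue.
(12/1319) = +1, so 12 is a residue.
(13/1319) = −1, so 13 is the smallest positive non-residue mod 1319.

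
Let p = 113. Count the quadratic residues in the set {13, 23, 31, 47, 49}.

(13/113) = +1 → QR.
(23/113) = -1 → non-residue.
(31/113) = +1 → QR.
(47/113) = -1 → non-residue.
(49/113) = +1 → QR.
Total quadratic residues among the 5: 3.

3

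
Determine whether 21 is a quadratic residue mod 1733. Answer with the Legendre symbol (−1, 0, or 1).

-1

Reciprocity: 21 ≡ 1 and 1733 ≡ 1 (mod 4), so (21/1733) = +(1733/21).
Reduce top mod 21: now compute (11/21).
Reciprocity: 11 ≡ 3 and 21 ≡ 1 (mod 4), so (11/21) = +(21/11).
Reduce top mod 11: now compute (10/11).
Pull out 2: since 11 ≡ 3 (mod 8), (2/11) = -1.
Reciprocity: 5 ≡ 1 and 11 ≡ 3 (mod 4), so (5/11) = +(11/5).
Reduce top mod 5: now compute (1/5).
Reached (1/5) = 1. Collecting the sign flips along the way, the symbol is -1.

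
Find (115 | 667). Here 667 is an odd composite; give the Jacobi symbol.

Reciprocity: 115 ≡ 3 and 667 ≡ 3 (mod 4), so (115/667) = −(667/115).
Reduce top mod 115: now compute (92/115).
Pull out 2^2: since 115 ≡ 3 (mod 8), (2/115) = -1, so (2/115)^2 = +1.
Reciprocity: 23 ≡ 3 and 115 ≡ 3 (mod 4), so (23/115) = −(115/23).
Reduce top mod 23: now compute (0/23).
Top reduces to 0: gcd > 1, so the symbol is 0.

0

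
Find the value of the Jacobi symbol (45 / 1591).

Reciprocity: 45 ≡ 1 and 1591 ≡ 3 (mod 4), so (45/1591) = +(1591/45).
Reduce top mod 45: now compute (16/45).
Pull out 2^4: since 45 ≡ 5 (mod 8), (2/45) = -1, so (2/45)^4 = +1.
Reached (1/45) = 1. Collecting the sign flips along the way, the symbol is +1.

1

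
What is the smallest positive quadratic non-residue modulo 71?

(2/71) = +1, so 2 is a residue.
(3/71) = +1, so 3 is a residue.
(4/71) = +1, so 4 is a residue.
(5/71) = +1, so 5 is a residue.
(6/71) = +1, so 6 is a residue.
(7/71) = −1, so 7 is the smallest positive non-residue mod 71.

7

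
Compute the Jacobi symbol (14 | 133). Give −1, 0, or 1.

Pull out 2: since 133 ≡ 5 (mod 8), (2/133) = -1.
Reciprocity: 7 ≡ 3 and 133 ≡ 1 (mod 4), so (7/133) = +(133/7).
Reduce top mod 7: now compute (0/7).
Top reduces to 0: gcd > 1, so the symbol is 0.

0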